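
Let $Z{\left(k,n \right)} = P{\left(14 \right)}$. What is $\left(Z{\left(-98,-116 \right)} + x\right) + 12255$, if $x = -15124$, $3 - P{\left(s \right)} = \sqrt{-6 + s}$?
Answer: $-2866 - 2 \sqrt{2} \approx -2868.8$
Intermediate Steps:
$P{\left(s \right)} = 3 - \sqrt{-6 + s}$
$Z{\left(k,n \right)} = 3 - 2 \sqrt{2}$ ($Z{\left(k,n \right)} = 3 - \sqrt{-6 + 14} = 3 - \sqrt{8} = 3 - 2 \sqrt{2}$)
$\left(Z{\left(-98,-116 \right)} + x\right) + 12255 = \left(\left(3 - 2 \sqrt{2}\right) - 15124\right) + 12255 = \left(-15121 - 2 \sqrt{2}\right) + 12255 = -2866 - 2 \sqrt{2}$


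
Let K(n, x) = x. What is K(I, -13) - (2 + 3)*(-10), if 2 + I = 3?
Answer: 37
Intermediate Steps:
I = 1 (I = -2 + 3 = 1)
K(I, -13) - (2 + 3)*(-10) = -13 - (2 + 3)*(-10) = -13 - 5*(-10) = -13 - 1*(-50) = -13 + 50 = 37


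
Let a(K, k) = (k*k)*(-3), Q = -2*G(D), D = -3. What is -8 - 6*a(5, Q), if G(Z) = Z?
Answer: 640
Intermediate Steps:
Q = 6 (Q = -2*(-3) = 6)
a(K, k) = -3*k² (a(K, k) = k²*(-3) = -3*k²)
-8 - 6*a(5, Q) = -8 - (-18)*6² = -8 - (-18)*36 = -8 - 6*(-108) = -8 + 648 = 640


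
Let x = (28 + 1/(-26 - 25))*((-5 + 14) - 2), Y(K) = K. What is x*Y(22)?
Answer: 219758/51 ≈ 4309.0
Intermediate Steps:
x = 9989/51 (x = (28 + 1/(-51))*(9 - 2) = (28 - 1/51)*7 = (1427/51)*7 = 9989/51 ≈ 195.86)
x*Y(22) = (9989/51)*22 = 219758/51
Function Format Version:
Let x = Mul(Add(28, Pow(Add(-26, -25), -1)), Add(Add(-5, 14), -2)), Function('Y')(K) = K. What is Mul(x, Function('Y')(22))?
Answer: Rational(219758, 51) ≈ 4309.0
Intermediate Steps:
x = Rational(9989, 51) (x = Mul(Add(28, Pow(-51, -1)), Add(9, -2)) = Mul(Add(28, Rational(-1, 51)), 7) = Mul(Rational(1427, 51), 7) = Rational(9989, 51) ≈ 195.86)
Mul(x, Function('Y')(22)) = Mul(Rational(9989, 51), 22) = Rational(219758, 51)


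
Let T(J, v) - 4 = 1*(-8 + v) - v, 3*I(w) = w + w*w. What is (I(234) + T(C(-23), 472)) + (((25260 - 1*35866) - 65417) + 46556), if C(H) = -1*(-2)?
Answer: -11141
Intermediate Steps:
I(w) = w/3 + w²/3 (I(w) = (w + w*w)/3 = (w + w²)/3 = w/3 + w²/3)
C(H) = 2
T(J, v) = -4 (T(J, v) = 4 + (1*(-8 + v) - v) = 4 + ((-8 + v) - v) = 4 - 8 = -4)
(I(234) + T(C(-23), 472)) + (((25260 - 1*35866) - 65417) + 46556) = ((⅓)*234*(1 + 234) - 4) + (((25260 - 1*35866) - 65417) + 46556) = ((⅓)*234*235 - 4) + (((25260 - 35866) - 65417) + 46556) = (18330 - 4) + ((-10606 - 65417) + 46556) = 18326 + (-76023 + 46556) = 18326 - 29467 = -11141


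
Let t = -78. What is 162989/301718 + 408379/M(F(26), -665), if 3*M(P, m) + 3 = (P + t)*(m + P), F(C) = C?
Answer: 125020398297/3341526850 ≈ 37.414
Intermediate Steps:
M(P, m) = -1 + (-78 + P)*(P + m)/3 (M(P, m) = -1 + ((P - 78)*(m + P))/3 = -1 + ((-78 + P)*(P + m))/3 = -1 + (-78 + P)*(P + m)/3)
162989/301718 + 408379/M(F(26), -665) = 162989/301718 + 408379/(-1 - 26*26 - 26*(-665) + (1/3)*26**2 + (1/3)*26*(-665)) = 162989*(1/301718) + 408379/(-1 - 676 + 17290 + (1/3)*676 - 17290/3) = 162989/301718 + 408379/(-1 - 676 + 17290 + 676/3 - 17290/3) = 162989/301718 + 408379/11075 = 125020398297/3341526850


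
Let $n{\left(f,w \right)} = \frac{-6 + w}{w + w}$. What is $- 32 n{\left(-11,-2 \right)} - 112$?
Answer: $-176$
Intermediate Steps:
$n{\left(f,w \right)} = \frac{-6 + w}{2 w}$
$- 32 n{\left(-11,-2 \right)} - 112 = - 32 \frac{-6 - 2}{2 \left(-2\right)} - 112 = - 32 \cdot \frac{1}{2} \left(- \frac{1}{2}\right) \left(-8\right) - 112 = \left(-32\right) 2 - 112 = -64 - 112 = -176$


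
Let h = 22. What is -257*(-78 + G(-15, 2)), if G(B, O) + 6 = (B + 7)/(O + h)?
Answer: 65021/3 ≈ 21674.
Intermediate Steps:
G(B, O) = -6 + (7 + B)/(22 + O) (G(B, O) = -6 + (B + 7)/(O + 22) = -6 + (7 + B)/(22 + O))
-257*(-78 + G(-15, 2)) = -257*(-78 + (-125 - 15 - 6*2)/(22 + 2)) = -257*(-78 + (-125 - 15 - 12)/24) = -257*(-78 + (1/24)*(-152)) = -257*(-78 - 19/3) = -257*(-253/3) = 65021/3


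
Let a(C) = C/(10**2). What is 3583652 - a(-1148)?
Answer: 89591587/25 ≈ 3.5837e+6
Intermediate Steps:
a(C) = C/100
3583652 - a(-1148) = 3583652 - (-1148)/100 = 3583652 - 1*(-287/25) = 3583652 + 287/25 = 89591587/25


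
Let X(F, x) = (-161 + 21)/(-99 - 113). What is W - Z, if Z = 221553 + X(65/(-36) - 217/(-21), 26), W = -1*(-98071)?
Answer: -6544581/53 ≈ -1.2348e+5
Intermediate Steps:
X(F, x) = 35/53 (X(F, x) = -140/(-212) = -140*(-1/212) = 35/53)
W = 98071
Z = 11742344/53 (Z = 221553 + 35/53 = 11742344/53 ≈ 2.2155e+5)
W - Z = 98071 - 1*11742344/53 = 98071 - 11742344/53 = -6544581/53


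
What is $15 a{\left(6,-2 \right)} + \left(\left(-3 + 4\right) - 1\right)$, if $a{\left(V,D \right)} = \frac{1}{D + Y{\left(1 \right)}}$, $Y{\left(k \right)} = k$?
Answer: $-15$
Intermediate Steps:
$a{\left(V,D \right)} = \frac{1}{1 + D}$ ($a{\left(V,D \right)} = \frac{1}{D + 1} = \frac{1}{1 + D}$)
$15 a{\left(6,-2 \right)} + \left(\left(-3 + 4\right) - 1\right) = \frac{15}{1 - 2} + \left(\left(-3 + 4\right) - 1\right) = \frac{15}{-1} + \left(1 - 1\right) = 15 \left(-1\right) + 0 = -15 + 0 = -15$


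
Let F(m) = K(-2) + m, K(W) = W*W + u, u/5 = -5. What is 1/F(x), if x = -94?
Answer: -1/115 ≈ -0.0086956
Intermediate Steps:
u = -25 (u = 5*(-5) = -25)
K(W) = -25 + W² (K(W) = W*W - 25 = W² - 25 = -25 + W²)
F(m) = -21 + m (F(m) = (-25 + (-2)²) + m = (-25 + 4) + m = -21 + m)
1/F(x) = 1/(-21 - 94) = 1/(-115) = -1/115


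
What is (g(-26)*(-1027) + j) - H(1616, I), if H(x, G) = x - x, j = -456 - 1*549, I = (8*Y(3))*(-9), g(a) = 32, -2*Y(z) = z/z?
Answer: -33869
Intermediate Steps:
Y(z) = -½ (Y(z) = -z/(2*z) = -½*1 = -½)
I = 36 (I = (8*(-½))*(-9) = -4*(-9) = 36)
j = -1005 (j = -456 - 549 = -1005)
H(x, G) = 0
(g(-26)*(-1027) + j) - H(1616, I) = (32*(-1027) - 1005) - 1*0 = (-32864 - 1005) + 0 = -33869 + 0 = -33869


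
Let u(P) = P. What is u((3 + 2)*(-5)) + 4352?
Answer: 4327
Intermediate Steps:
u((3 + 2)*(-5)) + 4352 = (3 + 2)*(-5) + 4352 = 5*(-5) + 4352 = -25 + 4352 = 4327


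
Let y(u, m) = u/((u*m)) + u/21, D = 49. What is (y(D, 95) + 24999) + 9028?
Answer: 9698363/285 ≈ 34029.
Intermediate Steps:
y(u, m) = 1/m + u/21 (y(u, m) = u/((m*u)) + u*(1/21) = u*(1/(m*u)) + u/21 = 1/m + u/21)
(y(D, 95) + 24999) + 9028 = ((1/95 + (1/21)*49) + 24999) + 9028 = ((1/95 + 7/3) + 24999) + 9028 = (668/285 + 24999) + 9028 = 7125383/285 + 9028 = 9698363/285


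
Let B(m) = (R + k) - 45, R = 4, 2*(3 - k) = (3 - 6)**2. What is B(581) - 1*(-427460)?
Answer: 854835/2 ≈ 4.2742e+5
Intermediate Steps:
k = -3/2 (k = 3 - (3 - 6)**2/2 = 3 - 1/2*(-3)**2 = 3 - 1/2*9 = 3 - 9/2 = -3/2 ≈ -1.5000)
B(m) = -85/2 (B(m) = (4 - 3/2) - 45 = 5/2 - 45 = -85/2)
B(581) - 1*(-427460) = -85/2 - 1*(-427460) = -85/2 + 427460 = 854835/2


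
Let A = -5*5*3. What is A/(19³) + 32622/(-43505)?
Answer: -227017173/298400795 ≈ -0.76078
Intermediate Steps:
A = -75 (A = -25*3 = -75)
A/(19³) + 32622/(-43505) = -75/(19³) + 32622/(-43505) = -75/6859 + 32622*(-1/43505) = -75*1/6859 - 32622/43505 = -75/6859 - 32622/43505 = -227017173/298400795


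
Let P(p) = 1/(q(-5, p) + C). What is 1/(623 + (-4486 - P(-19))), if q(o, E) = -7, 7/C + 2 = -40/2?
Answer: -161/621921 ≈ -0.00025888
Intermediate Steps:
C = -7/22 (C = 7/(-2 - 40/2) = 7/(-2 - 40*½) = 7/(-2 - 20) = 7/(-22) = 7*(-1/22) = -7/22 ≈ -0.31818)
P(p) = -22/161 (P(p) = 1/(-7 - 7/22) = 1/(-161/22) = -22/161)
1/(623 + (-4486 - P(-19))) = 1/(623 + (-4486 - 1*(-22/161))) = 1/(623 + (-4486 + 22/161)) = 1/(623 - 722224/161) = 1/(-621921/161) = -161/621921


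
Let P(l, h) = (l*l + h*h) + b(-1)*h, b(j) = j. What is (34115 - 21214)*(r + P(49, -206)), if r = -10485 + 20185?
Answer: 706239443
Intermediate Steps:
P(l, h) = h**2 + l**2 - h (P(l, h) = (l*l + h*h) - h = (l**2 + h**2) - h = (h**2 + l**2) - h = h**2 + l**2 - h)
r = 9700
(34115 - 21214)*(r + P(49, -206)) = (34115 - 21214)*(9700 + ((-206)**2 + 49**2 - 1*(-206))) = 12901*(9700 + (42436 + 2401 + 206)) = 12901*(9700 + 45043) = 12901*54743 = 706239443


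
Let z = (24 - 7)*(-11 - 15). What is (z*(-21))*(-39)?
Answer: -361998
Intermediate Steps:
z = -442 (z = 17*(-26) = -442)
(z*(-21))*(-39) = -442*(-21)*(-39) = 9282*(-39) = -361998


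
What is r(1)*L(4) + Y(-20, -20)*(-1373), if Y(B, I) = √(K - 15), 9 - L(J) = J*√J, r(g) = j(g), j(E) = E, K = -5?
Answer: 1 - 2746*I*√5 ≈ 1.0 - 6140.2*I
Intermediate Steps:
r(g) = g
L(J) = 9 - J^(3/2) (L(J) = 9 - J*√J = 9 - J^(3/2))
Y(B, I) = 2*I*√5 (Y(B, I) = √(-5 - 15) = √(-20) = 2*I*√5)
r(1)*L(4) + Y(-20, -20)*(-1373) = 1*(9 - 4^(3/2)) + (2*I*√5)*(-1373) = 1*(9 - 1*8) - 2746*I*√5 = 1*(9 - 8) - 2746*I*√5 = 1*1 - 2746*I*√5 = 1 - 2746*I*√5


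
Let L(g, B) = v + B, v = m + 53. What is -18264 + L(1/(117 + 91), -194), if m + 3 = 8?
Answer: -18400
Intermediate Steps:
m = 5 (m = -3 + 8 = 5)
v = 58 (v = 5 + 53 = 58)
L(g, B) = 58 + B
-18264 + L(1/(117 + 91), -194) = -18264 + (58 - 194) = -18264 - 136 = -18400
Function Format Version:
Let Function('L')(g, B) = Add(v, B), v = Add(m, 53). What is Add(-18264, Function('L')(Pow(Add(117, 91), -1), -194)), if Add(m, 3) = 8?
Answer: -18400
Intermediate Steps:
m = 5 (m = Add(-3, 8) = 5)
v = 58 (v = Add(5, 53) = 58)
Function('L')(g, B) = Add(58, B)
Add(-18264, Function('L')(Pow(Add(117, 91), -1), -194)) = Add(-18264, Add(58, -194)) = Add(-18264, -136) = -18400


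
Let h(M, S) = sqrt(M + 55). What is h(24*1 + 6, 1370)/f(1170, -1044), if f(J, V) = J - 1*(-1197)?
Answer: sqrt(85)/2367 ≈ 0.0038950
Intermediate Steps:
f(J, V) = 1197 + J (f(J, V) = J + 1197 = 1197 + J)
h(M, S) = sqrt(55 + M)
h(24*1 + 6, 1370)/f(1170, -1044) = sqrt(55 + (24*1 + 6))/(1197 + 1170) = sqrt(55 + (24 + 6))/2367 = sqrt(55 + 30)*(1/2367) = sqrt(85)*(1/2367) = sqrt(85)/2367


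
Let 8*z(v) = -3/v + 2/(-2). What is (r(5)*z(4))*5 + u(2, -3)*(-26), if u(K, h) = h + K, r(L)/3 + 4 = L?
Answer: 727/32 ≈ 22.719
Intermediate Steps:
r(L) = -12 + 3*L
u(K, h) = K + h
z(v) = -⅛ - 3/(8*v) (z(v) = (-3/v + 2/(-2))/8 = (-3/v + 2*(-½))/8 = (-3/v - 1)/8 = (-1 - 3/v)/8 = -⅛ - 3/(8*v))
(r(5)*z(4))*5 + u(2, -3)*(-26) = ((-12 + 3*5)*((⅛)*(-3 - 1*4)/4))*5 + (2 - 3)*(-26) = ((-12 + 15)*((⅛)*(¼)*(-3 - 4)))*5 - 1*(-26) = (3*((⅛)*(¼)*(-7)))*5 + 26 = (3*(-7/32))*5 + 26 = -21/32*5 + 26 = -105/32 + 26 = 727/32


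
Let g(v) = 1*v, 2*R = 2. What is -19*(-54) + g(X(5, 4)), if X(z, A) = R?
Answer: 1027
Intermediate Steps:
R = 1 (R = (1/2)*2 = 1)
X(z, A) = 1
g(v) = v
-19*(-54) + g(X(5, 4)) = -19*(-54) + 1 = 1026 + 1 = 1027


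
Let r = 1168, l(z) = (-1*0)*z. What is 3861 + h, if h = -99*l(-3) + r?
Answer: 5029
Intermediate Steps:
l(z) = 0 (l(z) = 0*z = 0)
h = 1168 (h = -99*0 + 1168 = 0 + 1168 = 1168)
3861 + h = 3861 + 1168 = 5029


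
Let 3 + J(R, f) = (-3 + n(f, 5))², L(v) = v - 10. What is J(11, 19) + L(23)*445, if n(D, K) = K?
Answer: 5786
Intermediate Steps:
L(v) = -10 + v
J(R, f) = 1 (J(R, f) = -3 + (-3 + 5)² = -3 + 2² = -3 + 4 = 1)
J(11, 19) + L(23)*445 = 1 + (-10 + 23)*445 = 1 + 13*445 = 1 + 5785 = 5786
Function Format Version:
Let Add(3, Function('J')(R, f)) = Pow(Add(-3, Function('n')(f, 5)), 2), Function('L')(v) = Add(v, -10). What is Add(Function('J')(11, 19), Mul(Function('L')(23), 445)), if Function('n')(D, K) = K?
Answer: 5786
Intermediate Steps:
Function('L')(v) = Add(-10, v)
Function('J')(R, f) = 1 (Function('J')(R, f) = Add(-3, Pow(Add(-3, 5), 2)) = Add(-3, Pow(2, 2)) = Add(-3, 4) = 1)
Add(Function('J')(11, 19), Mul(Function('L')(23), 445)) = Add(1, Mul(Add(-10, 23), 445)) = Add(1, Mul(13, 445)) = Add(1, 5785) = 5786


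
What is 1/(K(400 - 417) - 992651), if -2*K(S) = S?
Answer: -2/1985285 ≈ -1.0074e-6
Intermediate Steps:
K(S) = -S/2
1/(K(400 - 417) - 992651) = 1/(-(400 - 417)/2 - 992651) = 1/(-½*(-17) - 992651) = 1/(17/2 - 992651) = 1/(-1985285/2) = -2/1985285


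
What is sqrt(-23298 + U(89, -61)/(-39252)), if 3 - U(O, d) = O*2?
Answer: I*sqrt(8973919033773)/19626 ≈ 152.64*I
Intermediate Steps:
U(O, d) = 3 - 2*O (U(O, d) = 3 - O*2 = 3 - 2*O)
sqrt(-23298 + U(89, -61)/(-39252)) = sqrt(-23298 + (3 - 2*89)/(-39252)) = sqrt(-23298 + (3 - 178)*(-1/39252)) = sqrt(-23298 - 175*(-1/39252)) = sqrt(-23298 + 175/39252) = sqrt(-914492921/39252) = I*sqrt(8973919033773)/19626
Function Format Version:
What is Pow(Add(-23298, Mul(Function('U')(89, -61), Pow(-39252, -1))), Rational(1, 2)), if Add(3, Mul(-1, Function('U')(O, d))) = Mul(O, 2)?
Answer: Mul(Rational(1, 19626), I, Pow(8973919033773, Rational(1, 2))) ≈ Mul(152.64, I)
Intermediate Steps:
Function('U')(O, d) = Add(3, Mul(-2, O)) (Function('U')(O, d) = Add(3, Mul(-1, Mul(O, 2))) = Add(3, Mul(-1, Mul(2, O))) = Add(3, Mul(-2, O)))
Pow(Add(-23298, Mul(Function('U')(89, -61), Pow(-39252, -1))), Rational(1, 2)) = Pow(Add(-23298, Mul(Add(3, Mul(-2, 89)), Pow(-39252, -1))), Rational(1, 2)) = Pow(Add(-23298, Mul(Add(3, -178), Rational(-1, 39252))), Rational(1, 2)) = Pow(Add(-23298, Mul(-175, Rational(-1, 39252))), Rational(1, 2)) = Pow(Add(-23298, Rational(175, 39252)), Rational(1, 2)) = Pow(Rational(-914492921, 39252), Rational(1, 2)) = Mul(Rational(1, 19626), I, Pow(8973919033773, Rational(1, 2)))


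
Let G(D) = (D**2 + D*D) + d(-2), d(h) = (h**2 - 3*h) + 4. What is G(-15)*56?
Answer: 25984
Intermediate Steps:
d(h) = 4 + h**2 - 3*h
G(D) = 14 + 2*D**2 (G(D) = (D**2 + D*D) + (4 + (-2)**2 - 3*(-2)) = (D**2 + D**2) + (4 + 4 + 6) = 2*D**2 + 14 = 14 + 2*D**2)
G(-15)*56 = (14 + 2*(-15)**2)*56 = (14 + 2*225)*56 = (14 + 450)*56 = 464*56 = 25984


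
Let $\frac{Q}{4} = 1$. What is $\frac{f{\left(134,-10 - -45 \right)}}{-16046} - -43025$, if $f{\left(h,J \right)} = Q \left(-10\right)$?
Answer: $\frac{345189595}{8023} \approx 43025.0$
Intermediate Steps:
$Q = 4$ ($Q = 4 \cdot 1 = 4$)
$f{\left(h,J \right)} = -40$ ($f{\left(h,J \right)} = 4 \left(-10\right) = -40$)
$\frac{f{\left(134,-10 - -45 \right)}}{-16046} - -43025 = - \frac{40}{-16046} - -43025 = \left(-40\right) \left(- \frac{1}{16046}\right) + 43025 = \frac{20}{8023} + 43025 = \frac{345189595}{8023}$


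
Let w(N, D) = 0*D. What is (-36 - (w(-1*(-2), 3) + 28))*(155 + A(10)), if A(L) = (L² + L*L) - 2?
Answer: -22592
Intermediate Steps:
w(N, D) = 0
A(L) = -2 + 2*L² (A(L) = (L² + L²) - 2 = 2*L² - 2 = -2 + 2*L²)
(-36 - (w(-1*(-2), 3) + 28))*(155 + A(10)) = (-36 - (0 + 28))*(155 + (-2 + 2*10²)) = (-36 - 1*28)*(155 + (-2 + 2*100)) = (-36 - 28)*(155 + (-2 + 200)) = -64*(155 + 198) = -64*353 = -22592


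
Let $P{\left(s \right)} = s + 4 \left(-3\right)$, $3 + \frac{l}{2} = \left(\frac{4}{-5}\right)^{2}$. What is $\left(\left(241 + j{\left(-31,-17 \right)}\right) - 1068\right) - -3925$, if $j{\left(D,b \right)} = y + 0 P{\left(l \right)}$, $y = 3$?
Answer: $3101$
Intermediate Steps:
$l = - \frac{118}{25}$ ($l = -6 + 2 \left(\frac{4}{-5}\right)^{2} = -6 + 2 \left(4 \left(- \frac{1}{5}\right)\right)^{2} = -6 + 2 \left(- \frac{4}{5}\right)^{2} = -6 + 2 \cdot \frac{16}{25} = -6 + \frac{32}{25} = - \frac{118}{25} \approx -4.72$)
$P{\left(s \right)} = -12 + s$ ($P{\left(s \right)} = s - 12 = -12 + s$)
$j{\left(D,b \right)} = 3$ ($j{\left(D,b \right)} = 3 + 0 \left(-12 - \frac{118}{25}\right) = 3 + 0 \left(- \frac{418}{25}\right) = 3 + 0 = 3$)
$\left(\left(241 + j{\left(-31,-17 \right)}\right) - 1068\right) - -3925 = \left(\left(241 + 3\right) - 1068\right) - -3925 = \left(244 - 1068\right) + 3925 = -824 + 3925 = 3101$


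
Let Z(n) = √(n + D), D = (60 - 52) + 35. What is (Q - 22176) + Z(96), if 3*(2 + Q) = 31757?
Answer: -34777/3 + √139 ≈ -11581.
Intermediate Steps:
Q = 31751/3 (Q = -2 + (⅓)*31757 = -2 + 31757/3 = 31751/3 ≈ 10584.)
D = 43 (D = 8 + 35 = 43)
Z(n) = √(43 + n) (Z(n) = √(n + 43) = √(43 + n))
(Q - 22176) + Z(96) = (31751/3 - 22176) + √(43 + 96) = -34777/3 + √139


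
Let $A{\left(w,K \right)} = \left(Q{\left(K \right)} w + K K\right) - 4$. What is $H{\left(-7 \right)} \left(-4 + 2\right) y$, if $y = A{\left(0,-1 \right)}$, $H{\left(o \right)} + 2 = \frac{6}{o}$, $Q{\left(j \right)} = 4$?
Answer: $- \frac{120}{7} \approx -17.143$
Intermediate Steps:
$A{\left(w,K \right)} = -4 + K^{2} + 4 w$ ($A{\left(w,K \right)} = \left(4 w + K K\right) - 4 = \left(4 w + K^{2}\right) - 4 = \left(K^{2} + 4 w\right) - 4 = -4 + K^{2} + 4 w$)
$H{\left(o \right)} = -2 + \frac{6}{o}$
$y = -3$ ($y = -4 + \left(-1\right)^{2} + 4 \cdot 0 = -4 + 1 + 0 = -3$)
$H{\left(-7 \right)} \left(-4 + 2\right) y = \left(-2 + \frac{6}{-7}\right) \left(-4 + 2\right) \left(-3\right) = \left(-2 + 6 \left(- \frac{1}{7}\right)\right) \left(\left(-2\right) \left(-3\right)\right) = \left(-2 - \frac{6}{7}\right) 6 = \left(- \frac{20}{7}\right) 6 = - \frac{120}{7}$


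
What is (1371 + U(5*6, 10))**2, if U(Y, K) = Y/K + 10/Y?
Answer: 16999129/9 ≈ 1.8888e+6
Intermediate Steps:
U(Y, K) = 10/Y + Y/K
(1371 + U(5*6, 10))**2 = (1371 + (10/((5*6)) + (5*6)/10))**2 = (1371 + (10/30 + 30*(1/10)))**2 = (1371 + (10*(1/30) + 3))**2 = (1371 + (1/3 + 3))**2 = (1371 + 10/3)**2 = (4123/3)**2 = 16999129/9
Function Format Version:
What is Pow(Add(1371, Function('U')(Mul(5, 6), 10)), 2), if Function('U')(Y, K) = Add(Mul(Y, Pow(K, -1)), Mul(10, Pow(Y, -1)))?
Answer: Rational(16999129, 9) ≈ 1.8888e+6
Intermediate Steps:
Function('U')(Y, K) = Add(Mul(10, Pow(Y, -1)), Mul(Y, Pow(K, -1)))
Pow(Add(1371, Function('U')(Mul(5, 6), 10)), 2) = Pow(Add(1371, Add(Mul(10, Pow(Mul(5, 6), -1)), Mul(Mul(5, 6), Pow(10, -1)))), 2) = Pow(Add(1371, Add(Mul(10, Pow(30, -1)), Mul(30, Rational(1, 10)))), 2) = Pow(Add(1371, Add(Mul(10, Rational(1, 30)), 3)), 2) = Pow(Add(1371, Add(Rational(1, 3), 3)), 2) = Pow(Add(1371, Rational(10, 3)), 2) = Pow(Rational(4123, 3), 2) = Rational(16999129, 9)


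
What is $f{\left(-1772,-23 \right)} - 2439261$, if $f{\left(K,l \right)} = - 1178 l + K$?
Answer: $-2413939$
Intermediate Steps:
$f{\left(K,l \right)} = K - 1178 l$
$f{\left(-1772,-23 \right)} - 2439261 = \left(-1772 - -27094\right) - 2439261 = \left(-1772 + 27094\right) - 2439261 = 25322 - 2439261 = -2413939$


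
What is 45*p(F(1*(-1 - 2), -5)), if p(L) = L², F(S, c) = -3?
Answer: 405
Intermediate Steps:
45*p(F(1*(-1 - 2), -5)) = 45*(-3)² = 45*9 = 405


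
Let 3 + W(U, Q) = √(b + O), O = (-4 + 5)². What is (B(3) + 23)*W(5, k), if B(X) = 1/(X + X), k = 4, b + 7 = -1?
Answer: -139/2 + 139*I*√7/6 ≈ -69.5 + 61.293*I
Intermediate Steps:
b = -8 (b = -7 - 1 = -8)
O = 1 (O = 1² = 1)
B(X) = 1/(2*X)
W(U, Q) = -3 + I*√7 (W(U, Q) = -3 + √(-8 + 1) = -3 + √(-7) = -3 + I*√7)
(B(3) + 23)*W(5, k) = ((½)/3 + 23)*(-3 + I*√7) = ((½)*(⅓) + 23)*(-3 + I*√7) = (⅙ + 23)*(-3 + I*√7) = 139*(-3 + I*√7)/6 = -139/2 + 139*I*√7/6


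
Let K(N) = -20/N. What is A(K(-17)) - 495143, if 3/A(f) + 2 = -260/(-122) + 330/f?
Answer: -16952210525/34237 ≈ -4.9514e+5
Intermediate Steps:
A(f) = 3/(8/61 + 330/f) (A(f) = 3/(-2 + (-260/(-122) + 330/f)) = 3/(-2 + (-260*(-1/122) + 330/f)) = 3/(-2 + (130/61 + 330/f)) = 3/(8/61 + 330/f))
A(K(-17)) - 495143 = 183*(-20/(-17))/(2*(10065 + 4*(-20/(-17)))) - 495143 = 183*(-20*(-1/17))/(2*(10065 + 4*(-20*(-1/17)))) - 495143 = (183/2)*(20/17)/(10065 + 4*(20/17)) - 495143 = (183/2)*(20/17)/(10065 + 80/17) - 495143 = (183/2)*(20/17)/(171185/17) - 495143 = (183/2)*(20/17)*(17/171185) - 495143 = 366/34237 - 495143 = -16952210525/34237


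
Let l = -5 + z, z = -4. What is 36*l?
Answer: -324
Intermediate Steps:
l = -9 (l = -5 - 4 = -9)
36*l = 36*(-9) = -324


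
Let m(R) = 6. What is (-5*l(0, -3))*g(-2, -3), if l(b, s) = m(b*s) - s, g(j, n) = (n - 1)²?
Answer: -720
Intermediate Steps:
g(j, n) = (-1 + n)²
l(b, s) = 6 - s
(-5*l(0, -3))*g(-2, -3) = (-5*(6 - 1*(-3)))*(-1 - 3)² = -5*(6 + 3)*(-4)² = -5*9*16 = -45*16 = -720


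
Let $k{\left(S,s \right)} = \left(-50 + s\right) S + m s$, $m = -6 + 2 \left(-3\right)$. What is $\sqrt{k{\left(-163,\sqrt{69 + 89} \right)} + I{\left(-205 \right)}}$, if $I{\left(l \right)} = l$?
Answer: $\sqrt{7945 - 175 \sqrt{158}} \approx 75.798$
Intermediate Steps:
$m = -12$ ($m = -6 - 6 = -12$)
$k{\left(S,s \right)} = - 12 s + S \left(-50 + s\right)$ ($k{\left(S,s \right)} = \left(-50 + s\right) S - 12 s = S \left(-50 + s\right) - 12 s = - 12 s + S \left(-50 + s\right)$)
$\sqrt{k{\left(-163,\sqrt{69 + 89} \right)} + I{\left(-205 \right)}} = \sqrt{\left(\left(-50\right) \left(-163\right) - 12 \sqrt{69 + 89} - 163 \sqrt{69 + 89}\right) - 205} = \sqrt{\left(8150 - 12 \sqrt{158} - 163 \sqrt{158}\right) - 205} = \sqrt{\left(8150 - 175 \sqrt{158}\right) - 205} = \sqrt{7945 - 175 \sqrt{158}}$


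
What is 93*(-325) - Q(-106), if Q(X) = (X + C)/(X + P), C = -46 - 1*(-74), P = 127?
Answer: -211549/7 ≈ -30221.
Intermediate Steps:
C = 28 (C = -46 + 74 = 28)
Q(X) = (28 + X)/(127 + X) (Q(X) = (X + 28)/(X + 127) = (28 + X)/(127 + X))
93*(-325) - Q(-106) = 93*(-325) - (28 - 106)/(127 - 106) = -30225 - (-78)/21 = -30225 - 1*(-26/7) = -30225 + 26/7 = -211549/7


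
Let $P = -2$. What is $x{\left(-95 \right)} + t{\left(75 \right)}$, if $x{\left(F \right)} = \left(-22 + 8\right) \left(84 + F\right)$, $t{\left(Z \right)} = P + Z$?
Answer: $227$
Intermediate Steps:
$t{\left(Z \right)} = -2 + Z$
$x{\left(F \right)} = -1176 - 14 F$ ($x{\left(F \right)} = - 14 \left(84 + F\right) = -1176 - 14 F$)
$x{\left(-95 \right)} + t{\left(75 \right)} = \left(-1176 - -1330\right) + \left(-2 + 75\right) = \left(-1176 + 1330\right) + 73 = 154 + 73 = 227$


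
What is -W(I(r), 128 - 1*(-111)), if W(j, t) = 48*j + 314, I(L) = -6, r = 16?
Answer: -26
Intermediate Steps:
W(j, t) = 314 + 48*j
-W(I(r), 128 - 1*(-111)) = -(314 + 48*(-6)) = -(314 - 288) = -1*26 = -26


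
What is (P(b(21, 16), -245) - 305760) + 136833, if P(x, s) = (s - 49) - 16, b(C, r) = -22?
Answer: -169237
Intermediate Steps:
P(x, s) = -65 + s (P(x, s) = (-49 + s) - 16 = -65 + s)
(P(b(21, 16), -245) - 305760) + 136833 = ((-65 - 245) - 305760) + 136833 = (-310 - 305760) + 136833 = -306070 + 136833 = -169237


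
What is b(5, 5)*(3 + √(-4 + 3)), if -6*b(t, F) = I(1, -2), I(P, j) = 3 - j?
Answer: -5/2 - 5*I/6 ≈ -2.5 - 0.83333*I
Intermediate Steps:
b(t, F) = -⅚ (b(t, F) = -(3 - 1*(-2))/6 = -(3 + 2)/6 = -⅙*5 = -⅚)
b(5, 5)*(3 + √(-4 + 3)) = -5*(3 + √(-4 + 3))/6 = -5*(3 + √(-1))/6 = -5*(3 + I)/6 = -5/2 - 5*I/6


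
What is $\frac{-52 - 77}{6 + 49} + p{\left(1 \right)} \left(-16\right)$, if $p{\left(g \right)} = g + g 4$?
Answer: $- \frac{4529}{55} \approx -82.345$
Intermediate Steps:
$p{\left(g \right)} = 5 g$ ($p{\left(g \right)} = g + 4 g = 5 g$)
$\frac{-52 - 77}{6 + 49} + p{\left(1 \right)} \left(-16\right) = \frac{-52 - 77}{6 + 49} + 5 \cdot 1 \left(-16\right) = - \frac{129}{55} + 5 \left(-16\right) = \left(-129\right) \frac{1}{55} - 80 = - \frac{129}{55} - 80 = - \frac{4529}{55}$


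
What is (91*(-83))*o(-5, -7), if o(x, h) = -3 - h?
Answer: -30212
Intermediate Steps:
(91*(-83))*o(-5, -7) = (91*(-83))*(-3 - 1*(-7)) = -7553*(-3 + 7) = -7553*4 = -30212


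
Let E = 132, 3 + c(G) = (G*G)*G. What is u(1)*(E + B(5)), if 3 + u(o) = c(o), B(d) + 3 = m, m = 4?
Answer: -665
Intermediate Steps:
c(G) = -3 + G³ (c(G) = -3 + (G*G)*G = -3 + G²*G = -3 + G³)
B(d) = 1 (B(d) = -3 + 4 = 1)
u(o) = -6 + o³ (u(o) = -3 + (-3 + o³) = -6 + o³)
u(1)*(E + B(5)) = (-6 + 1³)*(132 + 1) = (-6 + 1)*133 = -5*133 = -665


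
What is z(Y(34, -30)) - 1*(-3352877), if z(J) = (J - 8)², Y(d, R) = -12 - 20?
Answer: 3354477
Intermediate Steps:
Y(d, R) = -32
z(J) = (-8 + J)²
z(Y(34, -30)) - 1*(-3352877) = (-8 - 32)² - 1*(-3352877) = (-40)² + 3352877 = 1600 + 3352877 = 3354477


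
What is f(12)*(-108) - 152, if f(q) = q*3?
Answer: -4040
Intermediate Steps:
f(q) = 3*q
f(12)*(-108) - 152 = (3*12)*(-108) - 152 = 36*(-108) - 152 = -3888 - 152 = -4040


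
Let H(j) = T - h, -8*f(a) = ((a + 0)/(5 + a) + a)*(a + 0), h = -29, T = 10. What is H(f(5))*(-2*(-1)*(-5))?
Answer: -390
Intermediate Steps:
f(a) = -a*(a + a/(5 + a))/8 (f(a) = -((a + 0)/(5 + a) + a)*(a + 0)/8 = -(a/(5 + a) + a)*a/8 = -(a + a/(5 + a))*a/8 = -a*(a + a/(5 + a))/8)
H(j) = 39 (H(j) = 10 - 1*(-29) = 10 + 29 = 39)
H(f(5))*(-2*(-1)*(-5)) = 39*(-2*(-1)*(-5)) = 39*(2*(-5)) = 39*(-10) = -390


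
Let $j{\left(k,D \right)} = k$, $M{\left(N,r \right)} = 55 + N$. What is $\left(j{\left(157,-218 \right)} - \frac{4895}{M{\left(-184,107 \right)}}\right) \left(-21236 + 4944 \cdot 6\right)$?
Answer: $\frac{4929008}{3} \approx 1.643 \cdot 10^{6}$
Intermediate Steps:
$\left(j{\left(157,-218 \right)} - \frac{4895}{M{\left(-184,107 \right)}}\right) \left(-21236 + 4944 \cdot 6\right) = \left(157 - \frac{4895}{55 - 184}\right) \left(-21236 + 4944 \cdot 6\right) = \left(157 - \frac{4895}{-129}\right) \left(-21236 + 29664\right) = \left(157 - - \frac{4895}{129}\right) 8428 = \left(157 + \frac{4895}{129}\right) 8428 = \frac{25148}{129} \cdot 8428 = \frac{4929008}{3}$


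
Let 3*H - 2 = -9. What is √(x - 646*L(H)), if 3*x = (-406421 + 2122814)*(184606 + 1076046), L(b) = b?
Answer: √6491322818274/3 ≈ 8.4927e+5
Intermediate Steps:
H = -7/3 (H = ⅔ + (⅓)*(-9) = ⅔ - 3 = -7/3 ≈ -2.3333)
x = 721258089412 (x = ((-406421 + 2122814)*(184606 + 1076046))/3 = (1716393*1260652)/3 = (⅓)*2163774268236 = 721258089412)
√(x - 646*L(H)) = √(721258089412 - 646*(-7/3)) = √(721258089412 + 4522/3) = √(2163774272758/3) = √6491322818274/3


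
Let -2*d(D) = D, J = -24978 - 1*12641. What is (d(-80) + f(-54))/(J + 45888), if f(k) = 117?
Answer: 157/8269 ≈ 0.018987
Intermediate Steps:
J = -37619 (J = -24978 - 12641 = -37619)
d(D) = -D/2
(d(-80) + f(-54))/(J + 45888) = (-½*(-80) + 117)/(-37619 + 45888) = (40 + 117)/8269 = 157*(1/8269) = 157/8269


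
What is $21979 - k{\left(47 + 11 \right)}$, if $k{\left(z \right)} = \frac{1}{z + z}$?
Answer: $\frac{2549563}{116} \approx 21979.0$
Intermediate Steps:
$k{\left(z \right)} = \frac{1}{2 z}$
$21979 - k{\left(47 + 11 \right)} = 21979 - \frac{1}{2 \left(47 + 11\right)} = 21979 - \frac{1}{2 \cdot 58} = 21979 - \frac{1}{2} \cdot \frac{1}{58} = 21979 - \frac{1}{116} = \frac{2549563}{116}$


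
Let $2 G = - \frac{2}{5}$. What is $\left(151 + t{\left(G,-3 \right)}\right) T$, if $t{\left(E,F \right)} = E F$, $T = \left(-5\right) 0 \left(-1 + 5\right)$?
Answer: $0$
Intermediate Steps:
$T = 0$ ($T = 0 \cdot 4 = 0$)
$G = - \frac{1}{5}$ ($G = \frac{\left(-2\right) \frac{1}{5}}{2} = \frac{1}{2} \left(- \frac{2}{5}\right) = - \frac{1}{5} \approx -0.2$)
$\left(151 + t{\left(G,-3 \right)}\right) T = \left(151 - - \frac{3}{5}\right) 0 = \left(151 + \frac{3}{5}\right) 0 = \frac{758}{5} \cdot 0 = 0$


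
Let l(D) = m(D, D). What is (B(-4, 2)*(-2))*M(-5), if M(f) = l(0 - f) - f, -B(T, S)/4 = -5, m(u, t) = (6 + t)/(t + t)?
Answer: -244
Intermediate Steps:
m(u, t) = (6 + t)/(2*t) (m(u, t) = (6 + t)/((2*t)) = (6 + t)*(1/(2*t)) = (6 + t)/(2*t))
l(D) = (6 + D)/(2*D)
B(T, S) = 20 (B(T, S) = -4*(-5) = 20)
M(f) = -f - (6 - f)/(2*f) (M(f) = (6 + (0 - f))/(2*(0 - f)) - f = (6 - f)/(2*((-f))) - f = (-1/f)*(6 - f)/2 - f = -(6 - f)/(2*f) - f = -f - (6 - f)/(2*f))
(B(-4, 2)*(-2))*M(-5) = (20*(-2))*(½ - 1*(-5) - 3/(-5)) = -40*(½ + 5 - 3*(-⅕)) = -40*(½ + 5 + ⅗) = -40*61/10 = -244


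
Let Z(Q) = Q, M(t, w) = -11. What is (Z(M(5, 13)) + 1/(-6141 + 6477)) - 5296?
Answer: -1783151/336 ≈ -5307.0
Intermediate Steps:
(Z(M(5, 13)) + 1/(-6141 + 6477)) - 5296 = (-11 + 1/(-6141 + 6477)) - 5296 = (-11 + 1/336) - 5296 = -3695/336 - 5296 = -1783151/336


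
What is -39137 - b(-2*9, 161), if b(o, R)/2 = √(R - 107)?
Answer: -39137 - 6*√6 ≈ -39152.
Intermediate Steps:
b(o, R) = 2*√(-107 + R) (b(o, R) = 2*√(R - 107) = 2*√(-107 + R))
-39137 - b(-2*9, 161) = -39137 - 2*√(-107 + 161) = -39137 - 2*√54 = -39137 - 2*3*√6 = -39137 - 6*√6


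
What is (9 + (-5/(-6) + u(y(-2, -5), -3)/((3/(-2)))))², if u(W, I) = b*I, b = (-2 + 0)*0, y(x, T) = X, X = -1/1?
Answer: 3481/36 ≈ 96.694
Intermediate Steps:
X = -1 (X = -1*1 = -1)
y(x, T) = -1
b = 0 (b = -2*0 = 0)
u(W, I) = 0 (u(W, I) = 0*I = 0)
(9 + (-5/(-6) + u(y(-2, -5), -3)/((3/(-2)))))² = (9 + (-5/(-6) + 0/((3/(-2)))))² = (9 + (-5*(-⅙) + 0/((3*(-½)))))² = (9 + (⅚ + 0/(-3/2)))² = (9 + (⅚ + 0*(-⅔)))² = (9 + (⅚ + 0))² = (9 + ⅚)² = (59/6)² = 3481/36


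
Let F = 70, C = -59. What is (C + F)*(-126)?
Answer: -1386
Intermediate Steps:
(C + F)*(-126) = (-59 + 70)*(-126) = 11*(-126) = -1386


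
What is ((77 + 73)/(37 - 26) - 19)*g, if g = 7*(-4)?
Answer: 1652/11 ≈ 150.18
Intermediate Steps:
g = -28
((77 + 73)/(37 - 26) - 19)*g = ((77 + 73)/(37 - 26) - 19)*(-28) = (150/11 - 19)*(-28) = -59/11*(-28) = 1652/11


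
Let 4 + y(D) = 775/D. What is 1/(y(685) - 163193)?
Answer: -137/22357834 ≈ -6.1276e-6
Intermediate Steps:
y(D) = -4 + 775/D
1/(y(685) - 163193) = 1/((-4 + 775/685) - 163193) = 1/((-4 + 775*(1/685)) - 163193) = 1/((-4 + 155/137) - 163193) = 1/(-393/137 - 163193) = 1/(-22357834/137) = -137/22357834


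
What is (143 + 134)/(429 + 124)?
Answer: 277/553 ≈ 0.50090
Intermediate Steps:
(143 + 134)/(429 + 124) = 277/553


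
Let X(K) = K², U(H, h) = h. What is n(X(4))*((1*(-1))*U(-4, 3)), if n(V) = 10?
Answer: -30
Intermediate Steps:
n(X(4))*((1*(-1))*U(-4, 3)) = 10*((1*(-1))*3) = 10*(-1*3) = 10*(-3) = -30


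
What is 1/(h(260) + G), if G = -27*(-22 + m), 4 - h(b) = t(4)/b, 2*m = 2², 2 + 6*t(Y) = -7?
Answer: 520/282883 ≈ 0.0018382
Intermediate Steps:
t(Y) = -3/2 (t(Y) = -⅓ + (⅙)*(-7) = -⅓ - 7/6 = -3/2)
m = 2 (m = (½)*2² = (½)*4 = 2)
h(b) = 4 + 3/(2*b) (h(b) = 4 - (-3)/(2*b) = 4 + 3/(2*b))
G = 540 (G = -27*(-22 + 2) = -27*(-20) = 540)
1/(h(260) + G) = 1/((4 + (3/2)/260) + 540) = 1/((4 + (3/2)*(1/260)) + 540) = 1/((4 + 3/520) + 540) = 1/(2083/520 + 540) = 1/(282883/520) = 520/282883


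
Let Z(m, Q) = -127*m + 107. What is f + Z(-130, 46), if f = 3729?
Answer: 20346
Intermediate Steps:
Z(m, Q) = 107 - 127*m
f + Z(-130, 46) = 3729 + (107 - 127*(-130)) = 3729 + (107 + 16510) = 3729 + 16617 = 20346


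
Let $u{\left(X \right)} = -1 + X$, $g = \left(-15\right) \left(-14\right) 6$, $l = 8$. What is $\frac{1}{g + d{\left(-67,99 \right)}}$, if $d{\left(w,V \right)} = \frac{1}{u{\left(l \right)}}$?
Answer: $\frac{7}{8821} \approx 0.00079356$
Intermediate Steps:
$g = 1260$ ($g = 210 \cdot 6 = 1260$)
$d{\left(w,V \right)} = \frac{1}{7}$ ($d{\left(w,V \right)} = \frac{1}{-1 + 8} = \frac{1}{7}$)
$\frac{1}{g + d{\left(-67,99 \right)}} = \frac{1}{1260 + \frac{1}{7}} = \frac{1}{\frac{8821}{7}} = \frac{7}{8821}$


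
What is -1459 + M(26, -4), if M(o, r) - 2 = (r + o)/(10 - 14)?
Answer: -2925/2 ≈ -1462.5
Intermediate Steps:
M(o, r) = 2 - o/4 - r/4 (M(o, r) = 2 + (r + o)/(10 - 14) = 2 + (o + r)/(-4) = 2 + (o + r)*(-1/4) = 2 + (-o/4 - r/4) = 2 - o/4 - r/4)
-1459 + M(26, -4) = -1459 + (2 - 1/4*26 - 1/4*(-4)) = -1459 + (2 - 13/2 + 1) = -1459 - 7/2 = -2925/2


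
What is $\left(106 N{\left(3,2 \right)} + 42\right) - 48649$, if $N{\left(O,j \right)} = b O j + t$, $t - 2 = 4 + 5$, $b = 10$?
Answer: $-41081$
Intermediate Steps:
$t = 11$ ($t = 2 + \left(4 + 5\right) = 2 + 9 = 11$)
$N{\left(O,j \right)} = 11 + 10 O j$ ($N{\left(O,j \right)} = 10 O j + 11 = 11 + 10 O j$)
$\left(106 N{\left(3,2 \right)} + 42\right) - 48649 = \left(106 \left(11 + 10 \cdot 3 \cdot 2\right) + 42\right) - 48649 = \left(106 \left(11 + 60\right) + 42\right) - 48649 = \left(106 \cdot 71 + 42\right) - 48649 = \left(7526 + 42\right) - 48649 = 7568 - 48649 = -41081$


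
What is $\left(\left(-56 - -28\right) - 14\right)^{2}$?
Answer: $1764$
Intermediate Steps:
$\left(\left(-56 - -28\right) - 14\right)^{2} = \left(\left(-56 + 28\right) - 14\right)^{2} = \left(-28 - 14\right)^{2} = \left(-42\right)^{2} = 1764$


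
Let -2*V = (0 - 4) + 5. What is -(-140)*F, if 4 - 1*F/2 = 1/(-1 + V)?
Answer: 3920/3 ≈ 1306.7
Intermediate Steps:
V = -½ (V = -((0 - 4) + 5)/2 = -(-4 + 5)/2 = -½*1 = -½ ≈ -0.50000)
F = 28/3 (F = 8 - 2/(-1 - ½) = 8 - 2/(-3/2) = 8 - 2*(-⅔) = 8 + 4/3 = 28/3 ≈ 9.3333)
-(-140)*F = -(-140)*28/3 = -14*(-280/3) = 3920/3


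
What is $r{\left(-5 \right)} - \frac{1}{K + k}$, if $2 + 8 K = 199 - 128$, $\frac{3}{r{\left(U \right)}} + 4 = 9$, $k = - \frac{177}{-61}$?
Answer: $\frac{2887}{5625} \approx 0.51324$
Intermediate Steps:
$k = \frac{177}{61}$ ($k = \left(-177\right) \left(- \frac{1}{61}\right) = \frac{177}{61} \approx 2.9016$)
$r{\left(U \right)} = \frac{3}{5}$ ($r{\left(U \right)} = \frac{3}{-4 + 9} = \frac{3}{5}$)
$K = \frac{69}{8}$ ($K = - \frac{1}{4} + \frac{199 - 128}{8} = - \frac{1}{4} + \frac{1}{8} \cdot 71 = - \frac{1}{4} + \frac{71}{8} = \frac{69}{8} \approx 8.625$)
$r{\left(-5 \right)} - \frac{1}{K + k} = \frac{3}{5} - \frac{1}{\frac{69}{8} + \frac{177}{61}} = \frac{3}{5} - \frac{1}{\frac{5625}{488}} = \frac{3}{5} - \frac{488}{5625} = \frac{2887}{5625}$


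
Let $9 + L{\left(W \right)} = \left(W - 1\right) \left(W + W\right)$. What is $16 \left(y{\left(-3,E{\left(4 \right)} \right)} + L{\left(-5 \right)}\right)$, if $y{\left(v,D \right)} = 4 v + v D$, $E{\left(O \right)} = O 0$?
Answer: $624$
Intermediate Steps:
$E{\left(O \right)} = 0$
$L{\left(W \right)} = -9 + 2 W \left(-1 + W\right)$ ($L{\left(W \right)} = -9 + \left(W - 1\right) \left(W + W\right) = -9 + \left(-1 + W\right) 2 W = -9 + 2 W \left(-1 + W\right)$)
$y{\left(v,D \right)} = 4 v + D v$
$16 \left(y{\left(-3,E{\left(4 \right)} \right)} + L{\left(-5 \right)}\right) = 16 \left(- 3 \left(4 + 0\right) - \left(-1 - 50\right)\right) = 16 \left(\left(-3\right) 4 + \left(-9 + 10 + 2 \cdot 25\right)\right) = 16 \left(-12 + \left(-9 + 10 + 50\right)\right) = 16 \left(-12 + 51\right) = 16 \cdot 39 = 624$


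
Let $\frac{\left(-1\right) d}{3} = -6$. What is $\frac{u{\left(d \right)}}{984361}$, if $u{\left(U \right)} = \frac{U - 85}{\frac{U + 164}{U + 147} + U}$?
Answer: $- \frac{11055}{3102705872} \approx -3.563 \cdot 10^{-6}$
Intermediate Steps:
$d = 18$ ($d = \left(-3\right) \left(-6\right) = 18$)
$u{\left(U \right)} = \frac{-85 + U}{U + \frac{164 + U}{147 + U}}$ ($u{\left(U \right)} = \frac{-85 + U}{\frac{164 + U}{147 + U} + U} = \frac{-85 + U}{U + \frac{164 + U}{147 + U}}$)
$\frac{u{\left(d \right)}}{984361} = \frac{\frac{1}{164 + 18^{2} + 148 \cdot 18} \left(-12495 + 18^{2} + 62 \cdot 18\right)}{984361} = \frac{-12495 + 324 + 1116}{164 + 324 + 2664} \cdot \frac{1}{984361} = \frac{1}{3152} \left(-11055\right) \frac{1}{984361} = \left(- \frac{11055}{3152}\right) \frac{1}{984361} = - \frac{11055}{3102705872}$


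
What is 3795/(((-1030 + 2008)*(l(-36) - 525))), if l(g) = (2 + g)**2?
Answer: 1265/205706 ≈ 0.0061496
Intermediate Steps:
3795/(((-1030 + 2008)*(l(-36) - 525))) = 3795/(((-1030 + 2008)*((2 - 36)**2 - 525))) = 3795/((978*((-34)**2 - 525))) = 3795/((978*(1156 - 525))) = 3795/((978*631)) = 3795/617118 = 3795*(1/617118) = 1265/205706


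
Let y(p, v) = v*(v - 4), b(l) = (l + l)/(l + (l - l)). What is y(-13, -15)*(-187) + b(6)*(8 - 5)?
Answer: -53289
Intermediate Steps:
b(l) = 2 (b(l) = (2*l)/(l + 0) = (2*l)/l = 2)
y(p, v) = v*(-4 + v)
y(-13, -15)*(-187) + b(6)*(8 - 5) = -15*(-4 - 15)*(-187) + 2*(8 - 5) = -15*(-19)*(-187) + 2*3 = 285*(-187) + 6 = -53295 + 6 = -53289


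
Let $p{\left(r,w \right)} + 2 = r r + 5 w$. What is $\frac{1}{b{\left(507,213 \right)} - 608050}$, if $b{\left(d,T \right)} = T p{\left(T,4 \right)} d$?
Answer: $\frac{1}{4900779467} \approx 2.0405 \cdot 10^{-10}$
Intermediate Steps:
$p{\left(r,w \right)} = -2 + r^{2} + 5 w$ ($p{\left(r,w \right)} = -2 + \left(r r + 5 w\right) = -2 + \left(r^{2} + 5 w\right) = -2 + r^{2} + 5 w$)
$b{\left(d,T \right)} = T d \left(18 + T^{2}\right)$ ($b{\left(d,T \right)} = T \left(-2 + T^{2} + 5 \cdot 4\right) d = T \left(-2 + T^{2} + 20\right) d = T \left(18 + T^{2}\right) d = T d \left(18 + T^{2}\right)$)
$\frac{1}{b{\left(507,213 \right)} - 608050} = \frac{1}{213 \cdot 507 \left(18 + 213^{2}\right) - 608050} = \frac{1}{213 \cdot 507 \left(18 + 45369\right) - 608050} = \frac{1}{213 \cdot 507 \cdot 45387 - 608050} = \frac{1}{4901387517 - 608050} = \frac{1}{4900779467}$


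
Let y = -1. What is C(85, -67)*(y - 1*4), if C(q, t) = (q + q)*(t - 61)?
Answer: 108800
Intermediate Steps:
C(q, t) = 2*q*(-61 + t) (C(q, t) = (2*q)*(-61 + t) = 2*q*(-61 + t))
C(85, -67)*(y - 1*4) = (2*85*(-61 - 67))*(-1 - 1*4) = (2*85*(-128))*(-1 - 4) = -21760*(-5) = 108800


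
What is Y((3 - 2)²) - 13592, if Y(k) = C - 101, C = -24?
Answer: -13717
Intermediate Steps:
Y(k) = -125 (Y(k) = -24 - 101 = -125)
Y((3 - 2)²) - 13592 = -125 - 13592 = -13717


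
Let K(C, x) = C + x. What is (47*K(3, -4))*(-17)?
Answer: 799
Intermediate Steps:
(47*K(3, -4))*(-17) = (47*(3 - 4))*(-17) = (47*(-1))*(-17) = -47*(-17) = 799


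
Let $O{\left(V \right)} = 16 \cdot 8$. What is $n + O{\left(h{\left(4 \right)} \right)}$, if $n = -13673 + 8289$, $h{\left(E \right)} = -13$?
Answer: $-5256$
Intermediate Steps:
$O{\left(V \right)} = 128$
$n = -5384$
$n + O{\left(h{\left(4 \right)} \right)} = -5384 + 128 = -5256$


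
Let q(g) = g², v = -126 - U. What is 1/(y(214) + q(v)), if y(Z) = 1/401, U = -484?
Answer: 401/51393765 ≈ 7.8025e-6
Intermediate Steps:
y(Z) = 1/401
v = 358 (v = -126 - 1*(-484) = -126 + 484 = 358)
1/(y(214) + q(v)) = 1/(1/401 + 358²) = 1/(1/401 + 128164) = 1/(51393765/401) = 401/51393765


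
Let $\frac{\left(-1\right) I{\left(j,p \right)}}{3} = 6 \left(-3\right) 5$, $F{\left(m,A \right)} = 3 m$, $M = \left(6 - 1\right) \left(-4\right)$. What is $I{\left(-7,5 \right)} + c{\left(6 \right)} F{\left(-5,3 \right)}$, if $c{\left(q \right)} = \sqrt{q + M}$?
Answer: $270 - 15 i \sqrt{14} \approx 270.0 - 56.125 i$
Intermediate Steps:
$M = -20$ ($M = 5 \left(-4\right) = -20$)
$I{\left(j,p \right)} = 270$ ($I{\left(j,p \right)} = - 3 \cdot 6 \left(-3\right) 5 = - 3 \left(\left(-18\right) 5\right) = \left(-3\right) \left(-90\right) = 270$)
$c{\left(q \right)} = \sqrt{-20 + q}$ ($c{\left(q \right)} = \sqrt{q - 20} = \sqrt{-20 + q}$)
$I{\left(-7,5 \right)} + c{\left(6 \right)} F{\left(-5,3 \right)} = 270 + \sqrt{-20 + 6} \cdot 3 \left(-5\right) = 270 + \sqrt{-14} \left(-15\right) = 270 + i \sqrt{14} \left(-15\right) = 270 - 15 i \sqrt{14}$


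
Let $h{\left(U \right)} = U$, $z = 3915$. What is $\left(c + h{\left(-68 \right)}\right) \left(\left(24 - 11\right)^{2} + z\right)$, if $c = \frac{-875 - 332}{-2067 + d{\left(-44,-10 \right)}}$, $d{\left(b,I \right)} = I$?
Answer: $- \frac{571878436}{2077} \approx -2.7534 \cdot 10^{5}$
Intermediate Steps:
$c = \frac{1207}{2077}$ ($c = \frac{-875 - 332}{-2067 - 10} = - \frac{1207}{-2077} = \left(-1207\right) \left(- \frac{1}{2077}\right) = \frac{1207}{2077} \approx 0.58113$)
$\left(c + h{\left(-68 \right)}\right) \left(\left(24 - 11\right)^{2} + z\right) = \left(\frac{1207}{2077} - 68\right) \left(\left(24 - 11\right)^{2} + 3915\right) = - \frac{140029 \left(13^{2} + 3915\right)}{2077} = - \frac{140029 \left(169 + 3915\right)}{2077} = \left(- \frac{140029}{2077}\right) 4084 = - \frac{571878436}{2077}$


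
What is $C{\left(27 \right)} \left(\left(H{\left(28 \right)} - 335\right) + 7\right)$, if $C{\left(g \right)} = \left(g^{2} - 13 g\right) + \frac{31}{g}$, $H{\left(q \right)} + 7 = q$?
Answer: $- \frac{3142759}{27} \approx -1.164 \cdot 10^{5}$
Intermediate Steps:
$H{\left(q \right)} = -7 + q$
$C{\left(g \right)} = g^{2} - 13 g + \frac{31}{g}$
$C{\left(27 \right)} \left(\left(H{\left(28 \right)} - 335\right) + 7\right) = \frac{31 + 27^{2} \left(-13 + 27\right)}{27} \left(\left(\left(-7 + 28\right) - 335\right) + 7\right) = \frac{31 + 729 \cdot 14}{27} \left(\left(21 - 335\right) + 7\right) = \frac{31 + 10206}{27} \left(-314 + 7\right) = \frac{1}{27} \cdot 10237 \left(-307\right) = \frac{10237}{27} \left(-307\right) = - \frac{3142759}{27}$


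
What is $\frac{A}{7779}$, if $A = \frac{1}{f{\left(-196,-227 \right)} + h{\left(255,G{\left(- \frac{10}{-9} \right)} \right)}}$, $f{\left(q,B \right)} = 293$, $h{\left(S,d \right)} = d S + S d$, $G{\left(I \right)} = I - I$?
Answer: $\frac{1}{2279247} \approx 4.3874 \cdot 10^{-7}$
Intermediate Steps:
$G{\left(I \right)} = 0$
$h{\left(S,d \right)} = 2 S d$ ($h{\left(S,d \right)} = S d + S d = 2 S d$)
$A = \frac{1}{293}$ ($A = \frac{1}{293 + 2 \cdot 255 \cdot 0} = \frac{1}{293 + 0} = \frac{1}{293} \approx 0.003413$)
$\frac{A}{7779} = \frac{1}{293 \cdot 7779} = \frac{1}{293} \cdot \frac{1}{7779} = \frac{1}{2279247}$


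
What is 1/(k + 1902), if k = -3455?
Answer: -1/1553 ≈ -0.00064391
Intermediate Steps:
1/(k + 1902) = 1/(-3455 + 1902) = 1/(-1553) = -1/1553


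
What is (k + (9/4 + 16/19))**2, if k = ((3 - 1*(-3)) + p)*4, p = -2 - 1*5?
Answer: 4761/5776 ≈ 0.82427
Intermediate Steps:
p = -7 (p = -2 - 5 = -7)
k = -4 (k = ((3 - 1*(-3)) - 7)*4 = ((3 + 3) - 7)*4 = (6 - 7)*4 = -1*4 = -4)
(k + (9/4 + 16/19))**2 = (-4 + (9/4 + 16/19))**2 = (-4 + 235/76)**2 = (-69/76)**2 = 4761/5776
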